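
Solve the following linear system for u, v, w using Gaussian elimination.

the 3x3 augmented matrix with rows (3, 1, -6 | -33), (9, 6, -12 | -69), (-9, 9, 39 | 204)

(-1, 0, 5)

Forward elimination on [A|b]:
R2 <- R2 - (3)*R1:  [  0   3   6  30 ]
R3 <- R3 - (-3)*R1:  [   0   12   21  105 ]
R3 <- R3 - (4)*R2:  [   0    0   -3  -15 ]
Row echelon form:
[ 3  1  -6  |  -33 ]
[ 0  3   6  |   30 ]
[ 0  0  -3  |  -15 ]
Back-substitution:
w = (-15) / -3 = 5
v = (30 - (6)*(5)) / 3 = 0
u = (-33 - (1)*(0) - (-6)*(5)) / 3 = -1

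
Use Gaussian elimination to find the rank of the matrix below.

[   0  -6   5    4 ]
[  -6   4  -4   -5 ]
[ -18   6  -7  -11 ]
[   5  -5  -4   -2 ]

rank(A) = 3

Row reduction:
R1 <-> R2   (pivot in column 1 was zero)
[  -6   4  -4   -5 ]
[   0  -6   5    4 ]
[ -18   6  -7  -11 ]
[   5  -5  -4   -2 ]
R3 <- R3 - (3)*R1:  [  0  -6   5   4 ]
R4 <- R4 - (-5/6)*R1:  [     0   -5/3  -22/3  -37/6 ]
R3 <- R3 - (1)*R2:  [ 0  0  0  0 ]
R4 <- R4 - (5/18)*R2:  [       0        0  -157/18  -131/18 ]
R3 <-> R4   (pivot in column 3 was zero)
[ -6   4       -4       -5 ]
[  0  -6        5        4 ]
[  0   0  -157/18  -131/18 ]
[  0   0        0        0 ]
Row echelon form:
[ -6   4       -4       -5 ]
[  0  -6        5        4 ]
[  0   0  -157/18  -131/18 ]
[  0   0        0        0 ]
Nonzero rows / pivot columns: 3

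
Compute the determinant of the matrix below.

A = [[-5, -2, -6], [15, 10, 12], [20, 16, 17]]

det(A) = -100

Forward elimination:
R2 <- R2 - (-3)*R1:  [  0   4  -6 ]
R3 <- R3 - (-4)*R1:  [  0   8  -7 ]
R3 <- R3 - (2)*R2:  [ 0  0  5 ]
Upper-triangular form:
[ -5  -2  -6 ]
[  0   4  -6 ]
[  0   0   5 ]
det(A) = (-1)^0 * (-5) * (4) * (5) = -100  (0 row swaps -> sign +1)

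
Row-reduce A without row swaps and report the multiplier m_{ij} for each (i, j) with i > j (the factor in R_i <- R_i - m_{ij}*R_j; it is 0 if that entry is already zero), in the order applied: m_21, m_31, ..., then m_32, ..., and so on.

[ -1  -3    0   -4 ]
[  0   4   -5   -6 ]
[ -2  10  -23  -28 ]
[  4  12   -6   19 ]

Forward elimination:
R2: entry in column 1 is already 0 -> m_{21} = 0 (no row operation needed)
R3 <- R3 - (2)*R1:  [   0   16  -23  -20 ]
R4 <- R4 - (-4)*R1:  [  0   0  -6   3 ]
R3 <- R3 - (4)*R2:  [  0   0  -3   4 ]
R4: entry in column 2 is already 0 -> m_{42} = 0 (no row operation needed)
R4 <- R4 - (2)*R3:  [  0   0   0  -5 ]
Multipliers (in order of application): m_{21} = 0, m_{31} = 2, m_{41} = -4, m_{32} = 4, m_{42} = 0, m_{43} = 2

multipliers: 0, 2, -4, 4, 0, 2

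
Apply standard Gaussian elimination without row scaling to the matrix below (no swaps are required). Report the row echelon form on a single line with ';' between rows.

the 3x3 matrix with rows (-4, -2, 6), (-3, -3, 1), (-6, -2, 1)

REF = [-4 -2 6; 0 -3/2 -7/2; 0 0 -31/3]

Forward elimination:
R2 <- R2 - (3/4)*R1:  [    0  -3/2  -7/2 ]
R3 <- R3 - (3/2)*R1:  [  0   1  -8 ]
R3 <- R3 - (-2/3)*R2:  [     0      0  -31/3 ]
Row echelon form:
[ -4    -2      6 ]
[  0  -3/2   -7/2 ]
[  0     0  -31/3 ]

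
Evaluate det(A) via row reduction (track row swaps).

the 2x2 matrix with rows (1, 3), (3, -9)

Forward elimination:
R2 <- R2 - (3)*R1:  [   0  -18 ]
Upper-triangular form:
[ 1    3 ]
[ 0  -18 ]
det(A) = (-1)^0 * (1) * (-18) = -18  (0 row swaps -> sign +1)

det(A) = -18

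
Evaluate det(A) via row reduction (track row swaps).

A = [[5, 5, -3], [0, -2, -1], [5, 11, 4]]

det(A) = -40

Forward elimination:
R3 <- R3 - (1)*R1:  [ 0  6  7 ]
R3 <- R3 - (-3)*R2:  [ 0  0  4 ]
Upper-triangular form:
[ 5   5  -3 ]
[ 0  -2  -1 ]
[ 0   0   4 ]
det(A) = (-1)^0 * (5) * (-2) * (4) = -40  (0 row swaps -> sign +1)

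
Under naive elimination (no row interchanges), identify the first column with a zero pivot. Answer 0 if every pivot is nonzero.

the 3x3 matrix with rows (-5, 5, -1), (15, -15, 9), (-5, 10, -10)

first zero-pivot column = 2

Naive forward elimination:
R2 <- R2 - (-3)*R1:  [ 0  0  6 ]
R3 <- R3 - (1)*R1:  [  0   5  -9 ]
Matrix at this point:
[ -5  5  -1 ]
[  0  0   6 ]
[  0  5  -9 ]
Pivot entry (2,2) is zero but row 3 has 5 in column 2 -> naive elimination stops; a row interchange (e.g. R2 <-> R3) would be required here.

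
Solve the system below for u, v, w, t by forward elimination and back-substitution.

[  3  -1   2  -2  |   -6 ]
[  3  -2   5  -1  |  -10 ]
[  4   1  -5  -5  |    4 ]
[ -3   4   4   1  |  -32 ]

(3, -3, -4, 5)

Forward elimination on [A|b]:
R2 <- R2 - (1)*R1:  [  0  -1   3   1  -4 ]
R3 <- R3 - (4/3)*R1:  [     0    7/3  -23/3   -7/3     12 ]
R4 <- R4 - (-1)*R1:  [   0    3    6   -1  -38 ]
R3 <- R3 - (-7/3)*R2:  [    0     0  -2/3     0   8/3 ]
R4 <- R4 - (-3)*R2:  [   0    0   15    2  -50 ]
R4 <- R4 - (-45/2)*R3:  [  0   0   0   2  10 ]
Row echelon form:
[ 3  -1     2  -2  |   -6 ]
[ 0  -1     3   1  |   -4 ]
[ 0   0  -2/3   0  |  8/3 ]
[ 0   0     0   2  |   10 ]
Back-substitution:
t = (10) / 2 = 5
w = (8/3) / (-2/3) = -4
v = (-4 - (3)*(-4) - (1)*(5)) / -1 = -3
u = (-6 - (-1)*(-3) - (2)*(-4) - (-2)*(5)) / 3 = 3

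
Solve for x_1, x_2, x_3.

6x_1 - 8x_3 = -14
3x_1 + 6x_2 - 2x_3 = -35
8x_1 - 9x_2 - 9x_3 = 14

(-5, -4, -2)

Forward elimination on [A|b]:
R2 <- R2 - (1/2)*R1:  [   0    6    2  -28 ]
R3 <- R3 - (4/3)*R1:  [    0    -9   5/3  98/3 ]
R3 <- R3 - (-3/2)*R2:  [     0      0   14/3  -28/3 ]
Row echelon form:
[ 6  0    -8  |    -14 ]
[ 0  6     2  |    -28 ]
[ 0  0  14/3  |  -28/3 ]
Back-substitution:
x_3 = (-28/3) / (14/3) = -2
x_2 = (-28 - (2)*(-2)) / 6 = -4
x_1 = (-14 - (-8)*(-2)) / 6 = -5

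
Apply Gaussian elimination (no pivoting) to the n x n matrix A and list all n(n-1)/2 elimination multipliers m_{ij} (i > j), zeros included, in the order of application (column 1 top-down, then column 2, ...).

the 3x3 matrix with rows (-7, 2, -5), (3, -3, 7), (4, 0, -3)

multipliers: -3/7, -4/7, -8/15

Forward elimination:
R2 <- R2 - (-3/7)*R1:  [     0  -15/7   34/7 ]
R3 <- R3 - (-4/7)*R1:  [     0    8/7  -41/7 ]
R3 <- R3 - (-8/15)*R2:  [      0       0  -49/15 ]
Multipliers (in order of application): m_{21} = -3/7, m_{31} = -4/7, m_{32} = -8/15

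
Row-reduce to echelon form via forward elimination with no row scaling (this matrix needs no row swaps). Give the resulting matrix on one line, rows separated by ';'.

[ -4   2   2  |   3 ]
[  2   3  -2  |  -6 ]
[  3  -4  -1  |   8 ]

REF = [-4 2 2 3; 0 4 -1 -9/2; 0 0 -1/8 119/16]

Forward elimination:
R2 <- R2 - (-1/2)*R1:  [    0     4    -1  -9/2 ]
R3 <- R3 - (-3/4)*R1:  [    0  -5/2   1/2  41/4 ]
R3 <- R3 - (-5/8)*R2:  [      0       0    -1/8  119/16 ]
Row echelon form:
[ -4  2     2  |       3 ]
[  0  4    -1  |    -9/2 ]
[  0  0  -1/8  |  119/16 ]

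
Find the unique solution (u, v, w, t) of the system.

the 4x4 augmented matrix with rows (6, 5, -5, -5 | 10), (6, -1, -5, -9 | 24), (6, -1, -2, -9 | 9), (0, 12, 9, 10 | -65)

Forward elimination on [A|b]:
R2 <- R2 - (1)*R1:  [  0  -6   0  -4  14 ]
R3 <- R3 - (1)*R1:  [  0  -6   3  -4  -1 ]
R3 <- R3 - (1)*R2:  [   0    0    3    0  -15 ]
R4 <- R4 - (-2)*R2:  [   0    0    9    2  -37 ]
R4 <- R4 - (3)*R3:  [ 0  0  0  2  8 ]
Row echelon form:
[ 6   5  -5  -5  |   10 ]
[ 0  -6   0  -4  |   14 ]
[ 0   0   3   0  |  -15 ]
[ 0   0   0   2  |    8 ]
Back-substitution:
t = (8) / 2 = 4
w = (-15) / 3 = -5
v = (14 - (-4)*(4)) / -6 = -5
u = (10 - (5)*(-5) - (-5)*(-5) - (-5)*(4)) / 6 = 5

(5, -5, -5, 4)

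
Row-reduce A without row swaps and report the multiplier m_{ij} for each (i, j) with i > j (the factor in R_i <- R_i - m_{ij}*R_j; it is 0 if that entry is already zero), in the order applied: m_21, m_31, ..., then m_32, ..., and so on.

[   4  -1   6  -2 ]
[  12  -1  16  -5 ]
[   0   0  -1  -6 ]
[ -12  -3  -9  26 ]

Forward elimination:
R2 <- R2 - (3)*R1:  [  0   2  -2   1 ]
R3: entry in column 1 is already 0 -> m_{31} = 0 (no row operation needed)
R4 <- R4 - (-3)*R1:  [  0  -6   9  20 ]
R3: entry in column 2 is already 0 -> m_{32} = 0 (no row operation needed)
R4 <- R4 - (-3)*R2:  [  0   0   3  23 ]
R4 <- R4 - (-3)*R3:  [ 0  0  0  5 ]
Multipliers (in order of application): m_{21} = 3, m_{31} = 0, m_{41} = -3, m_{32} = 0, m_{42} = -3, m_{43} = -3

multipliers: 3, 0, -3, 0, -3, -3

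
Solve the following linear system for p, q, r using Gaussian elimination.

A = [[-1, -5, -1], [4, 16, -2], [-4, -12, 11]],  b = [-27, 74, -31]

(4, 4, 3)

Forward elimination on [A|b]:
R2 <- R2 - (-4)*R1:  [   0   -4   -6  -34 ]
R3 <- R3 - (4)*R1:  [  0   8  15  77 ]
R3 <- R3 - (-2)*R2:  [ 0  0  3  9 ]
Row echelon form:
[ -1  -5  -1  |  -27 ]
[  0  -4  -6  |  -34 ]
[  0   0   3  |    9 ]
Back-substitution:
r = (9) / 3 = 3
q = (-34 - (-6)*(3)) / -4 = 4
p = (-27 - (-5)*(4) - (-1)*(3)) / -1 = 4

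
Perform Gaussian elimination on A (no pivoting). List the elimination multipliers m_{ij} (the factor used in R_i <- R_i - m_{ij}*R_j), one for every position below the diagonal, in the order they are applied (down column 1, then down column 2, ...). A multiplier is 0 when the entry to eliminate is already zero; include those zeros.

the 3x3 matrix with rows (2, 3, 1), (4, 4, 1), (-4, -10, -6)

multipliers: 2, -2, 2

Forward elimination:
R2 <- R2 - (2)*R1:  [  0  -2  -1 ]
R3 <- R3 - (-2)*R1:  [  0  -4  -4 ]
R3 <- R3 - (2)*R2:  [  0   0  -2 ]
Multipliers (in order of application): m_{21} = 2, m_{31} = -2, m_{32} = 2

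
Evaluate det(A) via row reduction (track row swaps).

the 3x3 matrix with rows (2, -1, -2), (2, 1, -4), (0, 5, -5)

Forward elimination:
R2 <- R2 - (1)*R1:  [  0   2  -2 ]
R3 <- R3 - (5/2)*R2:  [ 0  0  0 ]
Upper-triangular form:
[ 2  -1  -2 ]
[ 0   2  -2 ]
[ 0   0   0 ]
det(A) = (-1)^0 * (2) * (2) * (0) = 0  (0 row swaps -> sign +1)

det(A) = 0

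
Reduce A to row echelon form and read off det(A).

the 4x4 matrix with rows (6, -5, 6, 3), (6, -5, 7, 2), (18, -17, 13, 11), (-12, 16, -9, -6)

Forward elimination:
R2 <- R2 - (1)*R1:  [  0   0   1  -1 ]
R3 <- R3 - (3)*R1:  [  0  -2  -5   2 ]
R4 <- R4 - (-2)*R1:  [ 0  6  3  0 ]
R2 <-> R3   (pivot in column 2 was zero)
[ 6  -5   6   3 ]
[ 0  -2  -5   2 ]
[ 0   0   1  -1 ]
[ 0   6   3   0 ]
R4 <- R4 - (-3)*R2:  [   0    0  -12    6 ]
R4 <- R4 - (-12)*R3:  [  0   0   0  -6 ]
Upper-triangular form:
[ 6  -5   6   3 ]
[ 0  -2  -5   2 ]
[ 0   0   1  -1 ]
[ 0   0   0  -6 ]
det(A) = (-1)^1 * (6) * (-2) * (1) * (-6) = -72  (1 row swap -> sign -1)

det(A) = -72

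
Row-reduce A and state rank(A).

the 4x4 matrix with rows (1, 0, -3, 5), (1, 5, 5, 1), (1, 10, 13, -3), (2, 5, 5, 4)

rank(A) = 3

Row reduction:
R2 <- R2 - (1)*R1:  [  0   5   8  -4 ]
R3 <- R3 - (1)*R1:  [  0  10  16  -8 ]
R4 <- R4 - (2)*R1:  [  0   5  11  -6 ]
R3 <- R3 - (2)*R2:  [ 0  0  0  0 ]
R4 <- R4 - (1)*R2:  [  0   0   3  -2 ]
R3 <-> R4   (pivot in column 3 was zero)
[ 1  0  -3   5 ]
[ 0  5   8  -4 ]
[ 0  0   3  -2 ]
[ 0  0   0   0 ]
Row echelon form:
[ 1  0  -3   5 ]
[ 0  5   8  -4 ]
[ 0  0   3  -2 ]
[ 0  0   0   0 ]
Nonzero rows / pivot columns: 3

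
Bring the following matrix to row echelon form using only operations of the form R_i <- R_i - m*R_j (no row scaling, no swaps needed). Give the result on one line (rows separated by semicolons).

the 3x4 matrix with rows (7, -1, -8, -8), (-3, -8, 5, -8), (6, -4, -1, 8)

Forward elimination:
R2 <- R2 - (-3/7)*R1:  [     0  -59/7   11/7  -80/7 ]
R3 <- R3 - (6/7)*R1:  [     0  -22/7   41/7  104/7 ]
R3 <- R3 - (22/59)*R2:  [       0        0   311/59  1128/59 ]
Row echelon form:
[ 7     -1      -8       -8 ]
[ 0  -59/7    11/7    -80/7 ]
[ 0      0  311/59  1128/59 ]

REF = [7 -1 -8 -8; 0 -59/7 11/7 -80/7; 0 0 311/59 1128/59]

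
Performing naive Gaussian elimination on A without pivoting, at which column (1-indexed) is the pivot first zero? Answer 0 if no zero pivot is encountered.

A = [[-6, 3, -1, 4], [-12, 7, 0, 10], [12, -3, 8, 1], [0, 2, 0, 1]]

Naive forward elimination:
R2 <- R2 - (2)*R1:  [ 0  1  2  2 ]
R3 <- R3 - (-2)*R1:  [ 0  3  6  9 ]
R3 <- R3 - (3)*R2:  [ 0  0  0  3 ]
R4 <- R4 - (2)*R2:  [  0   0  -4  -3 ]
Matrix at this point:
[ -6  3  -1   4 ]
[  0  1   2   2 ]
[  0  0   0   3 ]
[  0  0  -4  -3 ]
Pivot entry (3,3) is zero but row 4 has -4 in column 3 -> naive elimination stops; a row interchange (e.g. R3 <-> R4) would be required here.

first zero-pivot column = 3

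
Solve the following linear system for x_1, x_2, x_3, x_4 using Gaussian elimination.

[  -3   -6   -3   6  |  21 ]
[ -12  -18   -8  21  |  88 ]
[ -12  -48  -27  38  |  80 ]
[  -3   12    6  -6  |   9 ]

(-3, 0, 4, 4)

Forward elimination on [A|b]:
R2 <- R2 - (4)*R1:  [  0   6   4  -3   4 ]
R3 <- R3 - (4)*R1:  [   0  -24  -15   14   -4 ]
R4 <- R4 - (1)*R1:  [   0   18    9  -12  -12 ]
R3 <- R3 - (-4)*R2:  [  0   0   1   2  12 ]
R4 <- R4 - (3)*R2:  [   0    0   -3   -3  -24 ]
R4 <- R4 - (-3)*R3:  [  0   0   0   3  12 ]
Row echelon form:
[ -3  -6  -3   6  |  21 ]
[  0   6   4  -3  |   4 ]
[  0   0   1   2  |  12 ]
[  0   0   0   3  |  12 ]
Back-substitution:
x_4 = (12) / 3 = 4
x_3 = (12 - (2)*(4)) / 1 = 4
x_2 = (4 - (4)*(4) - (-3)*(4)) / 6 = 0
x_1 = (21 - (-6)*(0) - (-3)*(4) - (6)*(4)) / -3 = -3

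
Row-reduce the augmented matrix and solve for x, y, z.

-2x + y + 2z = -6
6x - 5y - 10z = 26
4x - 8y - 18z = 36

(1, -4, 0)

Forward elimination on [A|b]:
R2 <- R2 - (-3)*R1:  [  0  -2  -4   8 ]
R3 <- R3 - (-2)*R1:  [   0   -6  -14   24 ]
R3 <- R3 - (3)*R2:  [  0   0  -2   0 ]
Row echelon form:
[ -2   1   2  |  -6 ]
[  0  -2  -4  |   8 ]
[  0   0  -2  |   0 ]
Back-substitution:
z = (0) / -2 = 0
y = (8 - (-4)*(0)) / -2 = -4
x = (-6 - (1)*(-4) - (2)*(0)) / -2 = 1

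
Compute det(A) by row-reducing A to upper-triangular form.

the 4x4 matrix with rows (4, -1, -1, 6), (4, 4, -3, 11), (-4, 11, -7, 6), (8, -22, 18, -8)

Forward elimination:
R2 <- R2 - (1)*R1:  [  0   5  -2   5 ]
R3 <- R3 - (-1)*R1:  [  0  10  -8  12 ]
R4 <- R4 - (2)*R1:  [   0  -20   20  -20 ]
R3 <- R3 - (2)*R2:  [  0   0  -4   2 ]
R4 <- R4 - (-4)*R2:  [  0   0  12   0 ]
R4 <- R4 - (-3)*R3:  [ 0  0  0  6 ]
Upper-triangular form:
[ 4  -1  -1  6 ]
[ 0   5  -2  5 ]
[ 0   0  -4  2 ]
[ 0   0   0  6 ]
det(A) = (-1)^0 * (4) * (5) * (-4) * (6) = -480  (0 row swaps -> sign +1)

det(A) = -480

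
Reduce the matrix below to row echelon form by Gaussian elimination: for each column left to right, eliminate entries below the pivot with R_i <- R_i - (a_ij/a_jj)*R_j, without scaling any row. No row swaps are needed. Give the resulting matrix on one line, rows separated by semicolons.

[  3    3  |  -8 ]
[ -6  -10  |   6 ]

REF = [3 3 -8; 0 -4 -10]

Forward elimination:
R2 <- R2 - (-2)*R1:  [   0   -4  -10 ]
Row echelon form:
[ 3   3  |   -8 ]
[ 0  -4  |  -10 ]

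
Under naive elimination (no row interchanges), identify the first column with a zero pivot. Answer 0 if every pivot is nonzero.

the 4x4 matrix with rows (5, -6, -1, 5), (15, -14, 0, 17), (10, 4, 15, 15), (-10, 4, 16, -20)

Naive forward elimination:
R2 <- R2 - (3)*R1:  [ 0  4  3  2 ]
R3 <- R3 - (2)*R1:  [  0  16  17   5 ]
R4 <- R4 - (-2)*R1:  [   0   -8   14  -10 ]
R3 <- R3 - (4)*R2:  [  0   0   5  -3 ]
R4 <- R4 - (-2)*R2:  [  0   0  20  -6 ]
R4 <- R4 - (4)*R3:  [ 0  0  0  6 ]
All pivots nonzero; naive elimination completes without hitting a zero pivot.

first zero-pivot column = 0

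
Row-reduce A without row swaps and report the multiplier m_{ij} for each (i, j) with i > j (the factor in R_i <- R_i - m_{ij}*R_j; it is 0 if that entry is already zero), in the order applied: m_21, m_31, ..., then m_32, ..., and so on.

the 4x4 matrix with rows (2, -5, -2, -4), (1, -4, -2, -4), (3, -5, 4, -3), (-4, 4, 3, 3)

Forward elimination:
R2 <- R2 - (1/2)*R1:  [    0  -3/2    -1    -2 ]
R3 <- R3 - (3/2)*R1:  [   0  5/2    7    3 ]
R4 <- R4 - (-2)*R1:  [  0  -6  -1  -5 ]
R3 <- R3 - (-5/3)*R2:  [    0     0  16/3  -1/3 ]
R4 <- R4 - (4)*R2:  [ 0  0  3  3 ]
R4 <- R4 - (9/16)*R3:  [     0      0      0  51/16 ]
Multipliers (in order of application): m_{21} = 1/2, m_{31} = 3/2, m_{41} = -2, m_{32} = -5/3, m_{42} = 4, m_{43} = 9/16

multipliers: 1/2, 3/2, -2, -5/3, 4, 9/16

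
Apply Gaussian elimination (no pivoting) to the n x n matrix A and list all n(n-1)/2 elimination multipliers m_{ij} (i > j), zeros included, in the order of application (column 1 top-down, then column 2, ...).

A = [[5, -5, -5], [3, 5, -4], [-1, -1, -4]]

Forward elimination:
R2 <- R2 - (3/5)*R1:  [  0   8  -1 ]
R3 <- R3 - (-1/5)*R1:  [  0  -2  -5 ]
R3 <- R3 - (-1/4)*R2:  [     0      0  -21/4 ]
Multipliers (in order of application): m_{21} = 3/5, m_{31} = -1/5, m_{32} = -1/4

multipliers: 3/5, -1/5, -1/4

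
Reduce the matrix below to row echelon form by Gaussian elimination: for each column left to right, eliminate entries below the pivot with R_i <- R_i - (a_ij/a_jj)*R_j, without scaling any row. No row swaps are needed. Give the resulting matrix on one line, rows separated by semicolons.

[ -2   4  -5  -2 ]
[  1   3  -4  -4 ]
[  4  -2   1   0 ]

REF = [-2 4 -5 -2; 0 5 -13/2 -5; 0 0 -6/5 2]

Forward elimination:
R2 <- R2 - (-1/2)*R1:  [     0      5  -13/2     -5 ]
R3 <- R3 - (-2)*R1:  [  0   6  -9  -4 ]
R3 <- R3 - (6/5)*R2:  [    0     0  -6/5     2 ]
Row echelon form:
[ -2  4     -5  -2 ]
[  0  5  -13/2  -5 ]
[  0  0   -6/5   2 ]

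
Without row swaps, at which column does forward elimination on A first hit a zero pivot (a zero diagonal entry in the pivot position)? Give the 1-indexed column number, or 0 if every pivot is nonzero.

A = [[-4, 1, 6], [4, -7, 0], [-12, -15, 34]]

first zero-pivot column = 0

Naive forward elimination:
R2 <- R2 - (-1)*R1:  [  0  -6   6 ]
R3 <- R3 - (3)*R1:  [   0  -18   16 ]
R3 <- R3 - (3)*R2:  [  0   0  -2 ]
All pivots nonzero; naive elimination completes without hitting a zero pivot.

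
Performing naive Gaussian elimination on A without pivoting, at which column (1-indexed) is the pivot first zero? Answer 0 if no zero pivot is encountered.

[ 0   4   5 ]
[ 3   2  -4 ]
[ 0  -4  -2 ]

first zero-pivot column = 1

Naive forward elimination:
Pivot entry (1,1) is zero but row 2 has 3 in column 1 -> naive elimination stops; a row interchange (e.g. R1 <-> R2) would be required here.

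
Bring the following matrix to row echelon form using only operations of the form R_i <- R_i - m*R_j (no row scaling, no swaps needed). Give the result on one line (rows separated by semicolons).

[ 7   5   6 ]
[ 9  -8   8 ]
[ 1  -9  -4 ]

Forward elimination:
R2 <- R2 - (9/7)*R1:  [      0  -101/7     2/7 ]
R3 <- R3 - (1/7)*R1:  [     0  -68/7  -34/7 ]
R3 <- R3 - (68/101)*R2:  [        0         0  -510/101 ]
Row echelon form:
[ 7       5         6 ]
[ 0  -101/7       2/7 ]
[ 0       0  -510/101 ]

REF = [7 5 6; 0 -101/7 2/7; 0 0 -510/101]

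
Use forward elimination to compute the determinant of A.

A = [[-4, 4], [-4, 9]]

Forward elimination:
R2 <- R2 - (1)*R1:  [ 0  5 ]
Upper-triangular form:
[ -4  4 ]
[  0  5 ]
det(A) = (-1)^0 * (-4) * (5) = -20  (0 row swaps -> sign +1)

det(A) = -20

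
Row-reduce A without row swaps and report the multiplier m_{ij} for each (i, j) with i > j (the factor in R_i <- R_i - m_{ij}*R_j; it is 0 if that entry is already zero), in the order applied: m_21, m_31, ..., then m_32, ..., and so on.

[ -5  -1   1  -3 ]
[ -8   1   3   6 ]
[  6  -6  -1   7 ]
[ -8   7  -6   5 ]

multipliers: 8/5, -6/5, 8/5, -36/13, 43/13, -3

Forward elimination:
R2 <- R2 - (8/5)*R1:  [    0  13/5   7/5  54/5 ]
R3 <- R3 - (-6/5)*R1:  [     0  -36/5    1/5   17/5 ]
R4 <- R4 - (8/5)*R1:  [     0   43/5  -38/5   49/5 ]
R3 <- R3 - (-36/13)*R2:  [      0       0   53/13  433/13 ]
R4 <- R4 - (43/13)*R2:  [       0        0  -159/13  -337/13 ]
R4 <- R4 - (-3)*R3:  [  0   0   0  74 ]
Multipliers (in order of application): m_{21} = 8/5, m_{31} = -6/5, m_{41} = 8/5, m_{32} = -36/13, m_{42} = 43/13, m_{43} = -3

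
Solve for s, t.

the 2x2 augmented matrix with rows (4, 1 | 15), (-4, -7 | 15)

(5, -5)

Forward elimination on [A|b]:
R2 <- R2 - (-1)*R1:  [  0  -6  30 ]
Row echelon form:
[ 4   1  |  15 ]
[ 0  -6  |  30 ]
Back-substitution:
t = (30) / -6 = -5
s = (15 - (1)*(-5)) / 4 = 5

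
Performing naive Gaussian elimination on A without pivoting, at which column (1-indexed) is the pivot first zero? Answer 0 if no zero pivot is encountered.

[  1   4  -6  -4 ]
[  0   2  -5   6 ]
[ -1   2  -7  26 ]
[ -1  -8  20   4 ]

first zero-pivot column = 0

Naive forward elimination:
R3 <- R3 - (-1)*R1:  [   0    6  -13   22 ]
R4 <- R4 - (-1)*R1:  [  0  -4  14   0 ]
R3 <- R3 - (3)*R2:  [ 0  0  2  4 ]
R4 <- R4 - (-2)*R2:  [  0   0   4  12 ]
R4 <- R4 - (2)*R3:  [ 0  0  0  4 ]
All pivots nonzero; naive elimination completes without hitting a zero pivot.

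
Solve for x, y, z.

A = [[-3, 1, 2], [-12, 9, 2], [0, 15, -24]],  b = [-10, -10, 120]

(0, 0, -5)

Forward elimination on [A|b]:
R2 <- R2 - (4)*R1:  [  0   5  -6  30 ]
R3 <- R3 - (3)*R2:  [  0   0  -6  30 ]
Row echelon form:
[ -3  1   2  |  -10 ]
[  0  5  -6  |   30 ]
[  0  0  -6  |   30 ]
Back-substitution:
z = (30) / -6 = -5
y = (30 - (-6)*(-5)) / 5 = 0
x = (-10 - (1)*(0) - (2)*(-5)) / -3 = 0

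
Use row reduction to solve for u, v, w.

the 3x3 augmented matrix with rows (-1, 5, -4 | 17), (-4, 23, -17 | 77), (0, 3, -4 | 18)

Forward elimination on [A|b]:
R2 <- R2 - (4)*R1:  [  0   3  -1   9 ]
R3 <- R3 - (1)*R2:  [  0   0  -3   9 ]
Row echelon form:
[ -1  5  -4  |  17 ]
[  0  3  -1  |   9 ]
[  0  0  -3  |   9 ]
Back-substitution:
w = (9) / -3 = -3
v = (9 - (-1)*(-3)) / 3 = 2
u = (17 - (5)*(2) - (-4)*(-3)) / -1 = 5

(5, 2, -3)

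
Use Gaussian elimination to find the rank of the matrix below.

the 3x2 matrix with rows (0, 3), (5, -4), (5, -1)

rank(A) = 2

Row reduction:
R1 <-> R2   (pivot in column 1 was zero)
[ 5  -4 ]
[ 0   3 ]
[ 5  -1 ]
R3 <- R3 - (1)*R1:  [ 0  3 ]
R3 <- R3 - (1)*R2:  [ 0  0 ]
Row echelon form:
[ 5  -4 ]
[ 0   3 ]
[ 0   0 ]
Nonzero rows / pivot columns: 2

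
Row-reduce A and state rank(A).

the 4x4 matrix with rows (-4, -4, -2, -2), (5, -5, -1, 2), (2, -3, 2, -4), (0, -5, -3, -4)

rank(A) = 4

Row reduction:
R2 <- R2 - (-5/4)*R1:  [    0   -10  -7/2  -1/2 ]
R3 <- R3 - (-1/2)*R1:  [  0  -5   1  -5 ]
R3 <- R3 - (1/2)*R2:  [     0      0   11/4  -19/4 ]
R4 <- R4 - (1/2)*R2:  [     0      0   -5/4  -15/4 ]
R4 <- R4 - (-5/11)*R3:  [      0       0       0  -65/11 ]
Row echelon form:
[ -4   -4    -2      -2 ]
[  0  -10  -7/2    -1/2 ]
[  0    0  11/4   -19/4 ]
[  0    0     0  -65/11 ]
Nonzero rows / pivot columns: 4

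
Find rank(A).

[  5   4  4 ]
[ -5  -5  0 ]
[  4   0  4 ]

rank(A) = 3

Row reduction:
R2 <- R2 - (-1)*R1:  [  0  -1   4 ]
R3 <- R3 - (4/5)*R1:  [     0  -16/5    4/5 ]
R3 <- R3 - (16/5)*R2:  [   0    0  -12 ]
Row echelon form:
[ 5   4    4 ]
[ 0  -1    4 ]
[ 0   0  -12 ]
Nonzero rows / pivot columns: 3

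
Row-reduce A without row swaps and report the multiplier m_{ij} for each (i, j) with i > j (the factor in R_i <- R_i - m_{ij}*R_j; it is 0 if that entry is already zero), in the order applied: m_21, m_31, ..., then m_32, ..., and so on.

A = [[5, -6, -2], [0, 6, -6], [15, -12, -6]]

multipliers: 0, 3, 1

Forward elimination:
R2: entry in column 1 is already 0 -> m_{21} = 0 (no row operation needed)
R3 <- R3 - (3)*R1:  [ 0  6  0 ]
R3 <- R3 - (1)*R2:  [ 0  0  6 ]
Multipliers (in order of application): m_{21} = 0, m_{31} = 3, m_{32} = 1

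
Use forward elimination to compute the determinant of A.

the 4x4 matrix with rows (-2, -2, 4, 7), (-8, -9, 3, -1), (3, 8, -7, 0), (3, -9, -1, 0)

Forward elimination:
R2 <- R2 - (4)*R1:  [   0   -1  -13  -29 ]
R3 <- R3 - (-3/2)*R1:  [    0     5    -1  21/2 ]
R4 <- R4 - (-3/2)*R1:  [    0   -12     5  21/2 ]
R3 <- R3 - (-5)*R2:  [      0       0     -66  -269/2 ]
R4 <- R4 - (12)*R2:  [     0      0    161  717/2 ]
R4 <- R4 - (-161/66)*R3:  [        0         0         0  4013/132 ]
Upper-triangular form:
[ -2  -2    4         7 ]
[  0  -1  -13       -29 ]
[  0   0  -66    -269/2 ]
[  0   0    0  4013/132 ]
det(A) = (-1)^0 * (-2) * (-1) * (-66) * (4013/132) = -4013  (0 row swaps -> sign +1)

det(A) = -4013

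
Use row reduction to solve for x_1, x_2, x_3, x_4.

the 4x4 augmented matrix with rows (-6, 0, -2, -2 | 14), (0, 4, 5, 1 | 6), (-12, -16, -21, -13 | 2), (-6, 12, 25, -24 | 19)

(-3, 0, 1, 1)

Forward elimination on [A|b]:
R3 <- R3 - (2)*R1:  [   0  -16  -17   -9  -26 ]
R4 <- R4 - (1)*R1:  [   0   12   27  -22    5 ]
R3 <- R3 - (-4)*R2:  [  0   0   3  -5  -2 ]
R4 <- R4 - (3)*R2:  [   0    0   12  -25  -13 ]
R4 <- R4 - (4)*R3:  [  0   0   0  -5  -5 ]
Row echelon form:
[ -6  0  -2  -2  |  14 ]
[  0  4   5   1  |   6 ]
[  0  0   3  -5  |  -2 ]
[  0  0   0  -5  |  -5 ]
Back-substitution:
x_4 = (-5) / -5 = 1
x_3 = (-2 - (-5)*(1)) / 3 = 1
x_2 = (6 - (5)*(1) - (1)*(1)) / 4 = 0
x_1 = (14 - (-2)*(1) - (-2)*(1)) / -6 = -3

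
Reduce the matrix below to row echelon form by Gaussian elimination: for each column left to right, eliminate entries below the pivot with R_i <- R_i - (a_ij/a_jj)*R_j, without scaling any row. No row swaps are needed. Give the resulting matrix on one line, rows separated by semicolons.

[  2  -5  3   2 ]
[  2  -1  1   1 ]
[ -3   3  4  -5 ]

Forward elimination:
R2 <- R2 - (1)*R1:  [  0   4  -2  -1 ]
R3 <- R3 - (-3/2)*R1:  [    0  -9/2  17/2    -2 ]
R3 <- R3 - (-9/8)*R2:  [     0      0   25/4  -25/8 ]
Row echelon form:
[ 2  -5     3      2 ]
[ 0   4    -2     -1 ]
[ 0   0  25/4  -25/8 ]

REF = [2 -5 3 2; 0 4 -2 -1; 0 0 25/4 -25/8]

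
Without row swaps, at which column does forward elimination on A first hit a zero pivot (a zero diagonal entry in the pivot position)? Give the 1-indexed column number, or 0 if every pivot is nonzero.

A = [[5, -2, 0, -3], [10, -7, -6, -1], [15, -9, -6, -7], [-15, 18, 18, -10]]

first zero-pivot column = 3

Naive forward elimination:
R2 <- R2 - (2)*R1:  [  0  -3  -6   5 ]
R3 <- R3 - (3)*R1:  [  0  -3  -6   2 ]
R4 <- R4 - (-3)*R1:  [   0   12   18  -19 ]
R3 <- R3 - (1)*R2:  [  0   0   0  -3 ]
R4 <- R4 - (-4)*R2:  [  0   0  -6   1 ]
Matrix at this point:
[ 5  -2   0  -3 ]
[ 0  -3  -6   5 ]
[ 0   0   0  -3 ]
[ 0   0  -6   1 ]
Pivot entry (3,3) is zero but row 4 has -6 in column 3 -> naive elimination stops; a row interchange (e.g. R3 <-> R4) would be required here.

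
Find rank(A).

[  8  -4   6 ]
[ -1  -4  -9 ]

rank(A) = 2

Row reduction:
R2 <- R2 - (-1/8)*R1:  [     0   -9/2  -33/4 ]
Row echelon form:
[ 8    -4      6 ]
[ 0  -9/2  -33/4 ]
Nonzero rows / pivot columns: 2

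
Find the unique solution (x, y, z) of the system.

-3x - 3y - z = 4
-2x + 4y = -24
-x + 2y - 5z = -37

Forward elimination on [A|b]:
R2 <- R2 - (2/3)*R1:  [     0      6    2/3  -80/3 ]
R3 <- R3 - (1/3)*R1:  [      0       3   -14/3  -115/3 ]
R3 <- R3 - (1/2)*R2:  [   0    0   -5  -25 ]
Row echelon form:
[ -3  -3   -1  |      4 ]
[  0   6  2/3  |  -80/3 ]
[  0   0   -5  |    -25 ]
Back-substitution:
z = (-25) / -5 = 5
y = (-80/3 - (2/3)*(5)) / 6 = -5
x = (4 - (-3)*(-5) - (-1)*(5)) / -3 = 2

(2, -5, 5)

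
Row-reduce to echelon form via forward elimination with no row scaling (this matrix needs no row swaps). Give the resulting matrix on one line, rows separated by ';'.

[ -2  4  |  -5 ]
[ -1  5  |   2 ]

REF = [-2 4 -5; 0 3 9/2]

Forward elimination:
R2 <- R2 - (1/2)*R1:  [   0    3  9/2 ]
Row echelon form:
[ -2  4  |   -5 ]
[  0  3  |  9/2 ]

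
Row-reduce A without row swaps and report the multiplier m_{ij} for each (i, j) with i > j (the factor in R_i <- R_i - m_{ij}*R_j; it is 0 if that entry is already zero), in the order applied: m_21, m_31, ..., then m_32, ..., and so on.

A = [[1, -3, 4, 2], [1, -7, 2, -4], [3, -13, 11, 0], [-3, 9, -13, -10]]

multipliers: 1, 3, -3, 1, 0, -1

Forward elimination:
R2 <- R2 - (1)*R1:  [  0  -4  -2  -6 ]
R3 <- R3 - (3)*R1:  [  0  -4  -1  -6 ]
R4 <- R4 - (-3)*R1:  [  0   0  -1  -4 ]
R3 <- R3 - (1)*R2:  [ 0  0  1  0 ]
R4: entry in column 2 is already 0 -> m_{42} = 0 (no row operation needed)
R4 <- R4 - (-1)*R3:  [  0   0   0  -4 ]
Multipliers (in order of application): m_{21} = 1, m_{31} = 3, m_{41} = -3, m_{32} = 1, m_{42} = 0, m_{43} = -1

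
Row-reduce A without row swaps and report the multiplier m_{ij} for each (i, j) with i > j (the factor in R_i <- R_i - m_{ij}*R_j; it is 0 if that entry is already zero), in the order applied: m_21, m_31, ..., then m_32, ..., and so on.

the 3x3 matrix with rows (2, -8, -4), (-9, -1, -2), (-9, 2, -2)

multipliers: -9/2, -9/2, 34/37

Forward elimination:
R2 <- R2 - (-9/2)*R1:  [   0  -37  -20 ]
R3 <- R3 - (-9/2)*R1:  [   0  -34  -20 ]
R3 <- R3 - (34/37)*R2:  [      0       0  -60/37 ]
Multipliers (in order of application): m_{21} = -9/2, m_{31} = -9/2, m_{32} = 34/37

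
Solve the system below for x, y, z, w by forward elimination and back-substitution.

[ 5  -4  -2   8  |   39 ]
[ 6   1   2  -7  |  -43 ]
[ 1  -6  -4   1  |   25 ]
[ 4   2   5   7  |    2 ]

Forward elimination on [A|b]:
R2 <- R2 - (6/5)*R1:  [      0    29/5    22/5   -83/5  -449/5 ]
R3 <- R3 - (1/5)*R1:  [     0  -26/5  -18/5   -3/5   86/5 ]
R4 <- R4 - (4/5)*R1:  [      0    26/5    33/5     3/5  -146/5 ]
R3 <- R3 - (-26/29)*R2:  [        0         0     10/29   -449/29  -1836/29 ]
R4 <- R4 - (26/29)*R2:  [       0        0    77/29   449/29  1488/29 ]
R4 <- R4 - (77/10)*R3:  [       0        0        0  1347/10   2694/5 ]
Row echelon form:
[ 5    -4     -2        8  |        39 ]
[ 0  29/5   22/5    -83/5  |    -449/5 ]
[ 0     0  10/29  -449/29  |  -1836/29 ]
[ 0     0      0  1347/10  |    2694/5 ]
Back-substitution:
w = (2694/5) / (1347/10) = 4
z = (-1836/29 - (-449/29)*(4)) / (10/29) = -4
y = (-449/5 - (22/5)*(-4) - (-83/5)*(4)) / (29/5) = -1
x = (39 - (-4)*(-1) - (-2)*(-4) - (8)*(4)) / 5 = -1

(-1, -1, -4, 4)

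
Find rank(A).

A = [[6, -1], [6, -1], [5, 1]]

Row reduction:
R2 <- R2 - (1)*R1:  [ 0  0 ]
R3 <- R3 - (5/6)*R1:  [    0  11/6 ]
R2 <-> R3   (pivot in column 2 was zero)
[ 6    -1 ]
[ 0  11/6 ]
[ 0     0 ]
Row echelon form:
[ 6    -1 ]
[ 0  11/6 ]
[ 0     0 ]
Nonzero rows / pivot columns: 2

rank(A) = 2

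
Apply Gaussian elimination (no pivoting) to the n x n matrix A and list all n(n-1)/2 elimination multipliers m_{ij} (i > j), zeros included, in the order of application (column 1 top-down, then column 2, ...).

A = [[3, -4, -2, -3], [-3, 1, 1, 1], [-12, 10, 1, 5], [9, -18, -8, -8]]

multipliers: -1, -4, 3, 2, 2, 0

Forward elimination:
R2 <- R2 - (-1)*R1:  [  0  -3  -1  -2 ]
R3 <- R3 - (-4)*R1:  [  0  -6  -7  -7 ]
R4 <- R4 - (3)*R1:  [  0  -6  -2   1 ]
R3 <- R3 - (2)*R2:  [  0   0  -5  -3 ]
R4 <- R4 - (2)*R2:  [ 0  0  0  5 ]
R4: entry in column 3 is already 0 -> m_{43} = 0 (no row operation needed)
Multipliers (in order of application): m_{21} = -1, m_{31} = -4, m_{41} = 3, m_{32} = 2, m_{42} = 2, m_{43} = 0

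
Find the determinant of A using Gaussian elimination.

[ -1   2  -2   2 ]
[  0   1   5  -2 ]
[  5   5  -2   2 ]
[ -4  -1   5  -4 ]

det(A) = -174

Forward elimination:
R3 <- R3 - (-5)*R1:  [   0   15  -12   12 ]
R4 <- R4 - (4)*R1:  [   0   -9   13  -12 ]
R3 <- R3 - (15)*R2:  [   0    0  -87   42 ]
R4 <- R4 - (-9)*R2:  [   0    0   58  -30 ]
R4 <- R4 - (-2/3)*R3:  [  0   0   0  -2 ]
Upper-triangular form:
[ -1  2   -2   2 ]
[  0  1    5  -2 ]
[  0  0  -87  42 ]
[  0  0    0  -2 ]
det(A) = (-1)^0 * (-1) * (1) * (-87) * (-2) = -174  (0 row swaps -> sign +1)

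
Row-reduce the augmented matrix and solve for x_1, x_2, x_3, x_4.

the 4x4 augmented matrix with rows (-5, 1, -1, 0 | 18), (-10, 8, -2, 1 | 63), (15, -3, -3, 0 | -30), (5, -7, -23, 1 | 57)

Forward elimination on [A|b]:
R2 <- R2 - (2)*R1:  [  0   6   0   1  27 ]
R3 <- R3 - (-3)*R1:  [  0   0  -6   0  24 ]
R4 <- R4 - (-1)*R1:  [   0   -6  -24    1   75 ]
R4 <- R4 - (-1)*R2:  [   0    0  -24    2  102 ]
R4 <- R4 - (4)*R3:  [ 0  0  0  2  6 ]
Row echelon form:
[ -5  1  -1  0  |  18 ]
[  0  6   0  1  |  27 ]
[  0  0  -6  0  |  24 ]
[  0  0   0  2  |   6 ]
Back-substitution:
x_4 = (6) / 2 = 3
x_3 = (24) / -6 = -4
x_2 = (27 - (1)*(3)) / 6 = 4
x_1 = (18 - (1)*(4) - (-1)*(-4)) / -5 = -2

(-2, 4, -4, 3)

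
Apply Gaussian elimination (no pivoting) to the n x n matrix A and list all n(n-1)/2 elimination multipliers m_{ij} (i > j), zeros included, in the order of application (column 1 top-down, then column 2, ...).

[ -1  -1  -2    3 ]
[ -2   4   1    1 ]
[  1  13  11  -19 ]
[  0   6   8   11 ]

Forward elimination:
R2 <- R2 - (2)*R1:  [  0   6   5  -5 ]
R3 <- R3 - (-1)*R1:  [   0   12    9  -16 ]
R4: entry in column 1 is already 0 -> m_{41} = 0 (no row operation needed)
R3 <- R3 - (2)*R2:  [  0   0  -1  -6 ]
R4 <- R4 - (1)*R2:  [  0   0   3  16 ]
R4 <- R4 - (-3)*R3:  [  0   0   0  -2 ]
Multipliers (in order of application): m_{21} = 2, m_{31} = -1, m_{41} = 0, m_{32} = 2, m_{42} = 1, m_{43} = -3

multipliers: 2, -1, 0, 2, 1, -3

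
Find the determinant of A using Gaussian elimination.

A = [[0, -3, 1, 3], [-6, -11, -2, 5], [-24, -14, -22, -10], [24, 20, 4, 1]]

Forward elimination:
R1 <-> R2   (pivot in column 1 was zero)
[  -6  -11   -2    5 ]
[   0   -3    1    3 ]
[ -24  -14  -22  -10 ]
[  24   20    4    1 ]
R3 <- R3 - (4)*R1:  [   0   30  -14  -30 ]
R4 <- R4 - (-4)*R1:  [   0  -24   -4   21 ]
R3 <- R3 - (-10)*R2:  [  0   0  -4   0 ]
R4 <- R4 - (8)*R2:  [   0    0  -12   -3 ]
R4 <- R4 - (3)*R3:  [  0   0   0  -3 ]
Upper-triangular form:
[ -6  -11  -2   5 ]
[  0   -3   1   3 ]
[  0    0  -4   0 ]
[  0    0   0  -3 ]
det(A) = (-1)^1 * (-6) * (-3) * (-4) * (-3) = -216  (1 row swap -> sign -1)

det(A) = -216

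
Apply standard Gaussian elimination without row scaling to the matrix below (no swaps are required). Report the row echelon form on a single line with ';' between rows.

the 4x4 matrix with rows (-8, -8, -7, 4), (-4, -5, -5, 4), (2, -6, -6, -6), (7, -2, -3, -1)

Forward elimination:
R2 <- R2 - (1/2)*R1:  [    0    -1  -3/2     2 ]
R3 <- R3 - (-1/4)*R1:  [     0     -8  -31/4     -5 ]
R4 <- R4 - (-7/8)*R1:  [     0     -9  -73/8    5/2 ]
R3 <- R3 - (8)*R2:  [    0     0  17/4   -21 ]
R4 <- R4 - (9)*R2:  [     0      0   35/8  -31/2 ]
R4 <- R4 - (35/34)*R3:  [      0       0       0  104/17 ]
Row echelon form:
[ -8  -8    -7       4 ]
[  0  -1  -3/2       2 ]
[  0   0  17/4     -21 ]
[  0   0     0  104/17 ]

REF = [-8 -8 -7 4; 0 -1 -3/2 2; 0 0 17/4 -21; 0 0 0 104/17]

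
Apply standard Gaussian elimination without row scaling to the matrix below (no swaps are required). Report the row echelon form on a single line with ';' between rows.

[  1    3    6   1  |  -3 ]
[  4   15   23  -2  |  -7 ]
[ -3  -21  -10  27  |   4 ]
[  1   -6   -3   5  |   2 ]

REF = [1 3 6 1 -3; 0 3 -1 -6 5; 0 0 4 6 15; 0 0 0 4 65]

Forward elimination:
R2 <- R2 - (4)*R1:  [  0   3  -1  -6   5 ]
R3 <- R3 - (-3)*R1:  [   0  -12    8   30   -5 ]
R4 <- R4 - (1)*R1:  [  0  -9  -9   4   5 ]
R3 <- R3 - (-4)*R2:  [  0   0   4   6  15 ]
R4 <- R4 - (-3)*R2:  [   0    0  -12  -14   20 ]
R4 <- R4 - (-3)*R3:  [  0   0   0   4  65 ]
Row echelon form:
[ 1  3   6   1  |  -3 ]
[ 0  3  -1  -6  |   5 ]
[ 0  0   4   6  |  15 ]
[ 0  0   0   4  |  65 ]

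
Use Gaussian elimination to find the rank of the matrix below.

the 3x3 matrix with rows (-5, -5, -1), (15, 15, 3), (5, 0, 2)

rank(A) = 2

Row reduction:
R2 <- R2 - (-3)*R1:  [ 0  0  0 ]
R3 <- R3 - (-1)*R1:  [  0  -5   1 ]
R2 <-> R3   (pivot in column 2 was zero)
[ -5  -5  -1 ]
[  0  -5   1 ]
[  0   0   0 ]
Row echelon form:
[ -5  -5  -1 ]
[  0  -5   1 ]
[  0   0   0 ]
Nonzero rows / pivot columns: 2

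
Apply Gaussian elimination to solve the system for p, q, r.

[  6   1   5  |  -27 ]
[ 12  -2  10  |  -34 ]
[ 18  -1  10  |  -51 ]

(-2, -5, -2)

Forward elimination on [A|b]:
R2 <- R2 - (2)*R1:  [  0  -4   0  20 ]
R3 <- R3 - (3)*R1:  [  0  -4  -5  30 ]
R3 <- R3 - (1)*R2:  [  0   0  -5  10 ]
Row echelon form:
[ 6   1   5  |  -27 ]
[ 0  -4   0  |   20 ]
[ 0   0  -5  |   10 ]
Back-substitution:
r = (10) / -5 = -2
q = (20) / -4 = -5
p = (-27 - (1)*(-5) - (5)*(-2)) / 6 = -2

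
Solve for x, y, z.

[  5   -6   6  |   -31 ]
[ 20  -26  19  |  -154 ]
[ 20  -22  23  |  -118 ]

(-5, 5, 4)

Forward elimination on [A|b]:
R2 <- R2 - (4)*R1:  [   0   -2   -5  -30 ]
R3 <- R3 - (4)*R1:  [  0   2  -1   6 ]
R3 <- R3 - (-1)*R2:  [   0    0   -6  -24 ]
Row echelon form:
[ 5  -6   6  |  -31 ]
[ 0  -2  -5  |  -30 ]
[ 0   0  -6  |  -24 ]
Back-substitution:
z = (-24) / -6 = 4
y = (-30 - (-5)*(4)) / -2 = 5
x = (-31 - (-6)*(5) - (6)*(4)) / 5 = -5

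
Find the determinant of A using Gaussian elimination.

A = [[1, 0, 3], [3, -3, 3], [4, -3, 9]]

Forward elimination:
R2 <- R2 - (3)*R1:  [  0  -3  -6 ]
R3 <- R3 - (4)*R1:  [  0  -3  -3 ]
R3 <- R3 - (1)*R2:  [ 0  0  3 ]
Upper-triangular form:
[ 1   0   3 ]
[ 0  -3  -6 ]
[ 0   0   3 ]
det(A) = (-1)^0 * (1) * (-3) * (3) = -9  (0 row swaps -> sign +1)

det(A) = -9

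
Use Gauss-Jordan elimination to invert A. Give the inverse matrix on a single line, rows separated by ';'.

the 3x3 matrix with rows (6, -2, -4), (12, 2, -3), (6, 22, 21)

inverse = [3/5 -23/90 7/90; -3/2 5/6 -1/6; 7/5 -4/5 1/5]

Gauss-Jordan on [A | I]:
R1 <- (1/6)*R1:  [    1  -1/3  -2/3  |   1/6     0     0 ]
R2 <- R2 - (12)*R1:  [  0   6   5  |  -2   1   0 ]
R3 <- R3 - (6)*R1:  [  0  24  25  |  -1   0   1 ]
R2 <- (1/6)*R2:  [    0     1   5/6  |  -1/3   1/6     0 ]
R1 <- R1 - (-1/3)*R2:  [     1      0  -7/18  |   1/18   1/18      0 ]
R3 <- R3 - (24)*R2:  [  0   0   5  |   7  -4   1 ]
R3 <- (1/5)*R3:  [    0     0     1  |   7/5  -4/5   1/5 ]
R1 <- R1 - (-7/18)*R3:  [      1       0       0  |     3/5  -23/90    7/90 ]
R2 <- R2 - (5/6)*R3:  [    0     1     0  |  -3/2   5/6  -1/6 ]
Right block of [I | A^{-1}] is the inverse:
[  3/5  -23/90  7/90 ]
[ -3/2     5/6  -1/6 ]
[  7/5    -4/5   1/5 ]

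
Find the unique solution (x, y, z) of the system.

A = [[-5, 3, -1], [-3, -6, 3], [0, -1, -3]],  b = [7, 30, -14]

Forward elimination on [A|b]:
R2 <- R2 - (3/5)*R1:  [     0  -39/5   18/5  129/5 ]
R3 <- R3 - (5/39)*R2:  [       0        0   -45/13  -225/13 ]
Row echelon form:
[ -5      3      -1  |        7 ]
[  0  -39/5    18/5  |    129/5 ]
[  0      0  -45/13  |  -225/13 ]
Back-substitution:
z = (-225/13) / (-45/13) = 5
y = (129/5 - (18/5)*(5)) / (-39/5) = -1
x = (7 - (3)*(-1) - (-1)*(5)) / -5 = -3

(-3, -1, 5)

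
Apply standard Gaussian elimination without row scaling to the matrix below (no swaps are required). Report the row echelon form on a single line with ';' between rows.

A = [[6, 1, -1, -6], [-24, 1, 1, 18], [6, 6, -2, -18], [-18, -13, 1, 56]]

REF = [6 1 -1 -6; 0 5 -3 -6; 0 0 2 -6; 0 0 0 2]

Forward elimination:
R2 <- R2 - (-4)*R1:  [  0   5  -3  -6 ]
R3 <- R3 - (1)*R1:  [   0    5   -1  -12 ]
R4 <- R4 - (-3)*R1:  [   0  -10   -2   38 ]
R3 <- R3 - (1)*R2:  [  0   0   2  -6 ]
R4 <- R4 - (-2)*R2:  [  0   0  -8  26 ]
R4 <- R4 - (-4)*R3:  [ 0  0  0  2 ]
Row echelon form:
[ 6  1  -1  -6 ]
[ 0  5  -3  -6 ]
[ 0  0   2  -6 ]
[ 0  0   0   2 ]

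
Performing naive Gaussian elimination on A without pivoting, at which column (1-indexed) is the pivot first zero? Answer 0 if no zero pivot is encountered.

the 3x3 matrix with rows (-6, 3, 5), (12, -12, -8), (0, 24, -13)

first zero-pivot column = 0

Naive forward elimination:
R2 <- R2 - (-2)*R1:  [  0  -6   2 ]
R3 <- R3 - (-4)*R2:  [  0   0  -5 ]
All pivots nonzero; naive elimination completes without hitting a zero pivot.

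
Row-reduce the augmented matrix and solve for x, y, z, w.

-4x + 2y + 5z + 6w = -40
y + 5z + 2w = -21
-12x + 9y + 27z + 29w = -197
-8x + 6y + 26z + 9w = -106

Forward elimination on [A|b]:
R3 <- R3 - (3)*R1:  [   0    3   12   11  -77 ]
R4 <- R4 - (2)*R1:  [   0    2   16   -3  -26 ]
R3 <- R3 - (3)*R2:  [   0    0   -3    5  -14 ]
R4 <- R4 - (2)*R2:  [  0   0   6  -7  16 ]
R4 <- R4 - (-2)*R3:  [   0    0    0    3  -12 ]
Row echelon form:
[ -4  2   5  6  |  -40 ]
[  0  1   5  2  |  -21 ]
[  0  0  -3  5  |  -14 ]
[  0  0   0  3  |  -12 ]
Back-substitution:
w = (-12) / 3 = -4
z = (-14 - (5)*(-4)) / -3 = -2
y = (-21 - (5)*(-2) - (2)*(-4)) / 1 = -3
x = (-40 - (2)*(-3) - (5)*(-2) - (6)*(-4)) / -4 = 0

(0, -3, -2, -4)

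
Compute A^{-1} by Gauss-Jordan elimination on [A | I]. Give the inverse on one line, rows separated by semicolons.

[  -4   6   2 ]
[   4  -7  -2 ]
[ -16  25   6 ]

Gauss-Jordan on [A | I]:
R1 <- (1/-4)*R1:  [    1  -3/2  -1/2  |  -1/4     0     0 ]
R2 <- R2 - (4)*R1:  [  0  -1   0  |   1   1   0 ]
R3 <- R3 - (-16)*R1:  [  0   1  -2  |  -4   0   1 ]
R2 <- (1/-1)*R2:  [  0   1   0  |  -1  -1   0 ]
R1 <- R1 - (-3/2)*R2:  [    1     0  -1/2  |  -7/4  -3/2     0 ]
R3 <- R3 - (1)*R2:  [  0   0  -2  |  -3   1   1 ]
R3 <- (1/-2)*R3:  [    0     0     1  |   3/2  -1/2  -1/2 ]
R1 <- R1 - (-1/2)*R3:  [    1     0     0  |    -1  -7/4  -1/4 ]
Right block of [I | A^{-1}] is the inverse:
[  -1  -7/4  -1/4 ]
[  -1    -1     0 ]
[ 3/2  -1/2  -1/2 ]

inverse = [-1 -7/4 -1/4; -1 -1 0; 3/2 -1/2 -1/2]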